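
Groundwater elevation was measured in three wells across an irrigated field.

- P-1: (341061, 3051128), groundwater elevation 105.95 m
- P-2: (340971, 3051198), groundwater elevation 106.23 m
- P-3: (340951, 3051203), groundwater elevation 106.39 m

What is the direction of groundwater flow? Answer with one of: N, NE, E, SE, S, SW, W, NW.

Taking P-1 as reference: P-2−P-1 = (-90, 70, +0.28); P-3−P-1 = (-110, 75, +0.44).
Determinant of the coordinate differences = (-90)·75 − (-110)·70 = 950.
∂h/∂x = [(+0.28)·75 − (+0.44)·70] / 950 = -0.01032
∂h/∂y = [(-90)·(+0.44) − (-110)·(+0.28)] / 950 = -0.009263
Flow = −∇h = (+0.01032 east, +0.009263 north), which points northeast.

NE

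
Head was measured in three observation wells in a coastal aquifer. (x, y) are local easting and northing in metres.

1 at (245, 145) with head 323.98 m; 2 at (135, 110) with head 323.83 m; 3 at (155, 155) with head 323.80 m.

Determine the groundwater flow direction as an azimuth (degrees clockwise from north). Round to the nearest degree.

Three-point gradient (reference 1): Δ to 2 = (-110, -35, -0.15), Δ to 3 = (-90, 10, -0.18).
∂h/∂x = +0.001835, ∂h/∂y = -0.001482 (det = -4250).
Flow direction (−∇h) has components (-0.001835 E, +0.001482 N).
Azimuth = atan2(E, N) = atan2(-0.001835, +0.001482) = 308.9° ≈ 309°.

309°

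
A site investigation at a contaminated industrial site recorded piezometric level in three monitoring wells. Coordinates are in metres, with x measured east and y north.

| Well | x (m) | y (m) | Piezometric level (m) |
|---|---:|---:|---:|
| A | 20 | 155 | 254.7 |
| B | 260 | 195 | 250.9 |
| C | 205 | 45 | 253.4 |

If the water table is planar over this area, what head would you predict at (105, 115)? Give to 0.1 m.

Differences from A: to B (Δx, Δy, Δh) = (240, 40, -3.8); to C = (185, -110, -1.3).
Solve a·Δx + b·Δy = Δh: det = 240·(-110) − 185·40 = -33800.
∂h/∂x = [(-3.8)·(-110) − (-1.3)·40] / -33800 = -0.01391
∂h/∂y = [240·(-1.3) − 185·(-3.8)] / -33800 = -0.01157
h(105, 115) = 254.7 + (-0.01391)·(85) + (-0.01157)·(-40) = 254.7 -1.182 +0.463 = 253.981 m.

254.0 m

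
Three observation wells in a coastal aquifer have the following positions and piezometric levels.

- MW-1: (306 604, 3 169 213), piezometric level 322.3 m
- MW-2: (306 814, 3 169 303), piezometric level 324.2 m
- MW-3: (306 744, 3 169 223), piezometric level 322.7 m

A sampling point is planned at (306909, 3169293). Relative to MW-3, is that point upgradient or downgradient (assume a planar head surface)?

Taking MW-1 as reference: MW-2−MW-1 = (210, 90, +1.9); MW-3−MW-1 = (140, 10, +0.4).
Solve a·Δx + b·Δy = Δh: det = 210·10 − 140·90 = -10500.
∂h/∂x = [(+1.9)·10 − (+0.4)·90] / -10500 = +0.001619
∂h/∂y = [210·(+0.4) − 140·(+1.9)] / -10500 = +0.01733
Head at (306909, 3169293) = 322.3 + (+0.001619)·(305) + (+0.01733)·(80) = 324.18 m.
That is higher than the 322.7 m at MW-3, so the point is upgradient.

upgradient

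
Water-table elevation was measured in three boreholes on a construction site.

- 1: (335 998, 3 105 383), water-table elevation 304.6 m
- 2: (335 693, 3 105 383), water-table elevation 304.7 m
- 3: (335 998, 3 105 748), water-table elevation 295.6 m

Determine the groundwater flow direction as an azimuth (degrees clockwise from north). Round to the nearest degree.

001°

∂h/∂x = (304.7 − 304.6) / (335693 − 335998) = -0.0003279
∂h/∂y = (295.6 − 304.6) / (3105748 − 3105383) = -0.02466
Flow direction (−∇h) has components (+0.0003279 E, +0.02466 N).
Azimuth = atan2(E, N) = atan2(+0.0003279, +0.02466) = 0.8° ≈ 001°.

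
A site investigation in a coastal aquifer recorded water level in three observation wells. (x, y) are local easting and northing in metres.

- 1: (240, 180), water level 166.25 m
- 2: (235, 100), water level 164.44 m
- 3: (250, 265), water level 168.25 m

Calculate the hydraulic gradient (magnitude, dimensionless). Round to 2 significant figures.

With h = a·x + b·y + c and 1 as origin, the differences give:
  (-5)·a + (-80)·b = -1.81
  10·a + 85·b = +2.00
Eliminate b (×85 and ×(-80), subtract): 375·a = 6.150 → a = ∂h/∂x = +0.01640
Back-substitute: b = ∂h/∂y = +0.02160.
|∇h| = √(0.01640² + 0.02160²) = 0.02712

0.027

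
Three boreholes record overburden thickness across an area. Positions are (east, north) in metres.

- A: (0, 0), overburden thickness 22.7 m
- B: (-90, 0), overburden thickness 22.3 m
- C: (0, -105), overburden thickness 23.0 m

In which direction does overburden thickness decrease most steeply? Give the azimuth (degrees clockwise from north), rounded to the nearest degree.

∂d/∂x = (22.3 − 22.7) / (-90 − 0) = +0.004444
∂d/∂y = (23.0 − 22.7) / (-105 − 0) = -0.002857
Steepest decrease is along −∇f: components (-0.004444 E, +0.002857 N).
Azimuth = atan2(-0.004444, +0.002857) = 302.7° ≈ 303°.

303°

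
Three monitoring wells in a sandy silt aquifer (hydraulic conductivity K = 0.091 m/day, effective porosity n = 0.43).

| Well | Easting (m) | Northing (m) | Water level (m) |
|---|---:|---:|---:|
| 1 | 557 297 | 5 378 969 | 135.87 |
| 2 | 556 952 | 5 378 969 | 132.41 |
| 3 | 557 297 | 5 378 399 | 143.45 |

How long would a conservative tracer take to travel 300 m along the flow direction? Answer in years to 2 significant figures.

230 years

∂h/∂x = (132.41 − 135.87) / (556952 − 557297) = +0.01003
∂h/∂y = (143.45 − 135.87) / (5378399 − 5378969) = -0.01330
|∇h| = √(0.01003² + -0.01330²) = 0.01666
Seepage velocity v = K·i/n = 0.091 × 0.01666 / 0.43 = 0.003526 m/day.
t = 300 / 0.003526 = 8.508e+04 days = 233 years.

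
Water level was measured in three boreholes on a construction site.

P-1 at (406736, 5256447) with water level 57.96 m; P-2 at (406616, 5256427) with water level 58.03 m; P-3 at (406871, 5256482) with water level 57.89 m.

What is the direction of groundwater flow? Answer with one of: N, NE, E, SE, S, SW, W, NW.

Differences from P-1: to P-2 (Δx, Δy, Δh) = (-120, -20, +0.07); to P-3 = (135, 35, -0.07).
Solve a·Δx + b·Δy = Δh: det = (-120)·35 − 135·(-20) = -1500.
∂h/∂x = [(+0.07)·35 − (-0.07)·(-20)] / -1500 = -0.0007000
∂h/∂y = [(-120)·(-0.07) − 135·(+0.07)] / -1500 = +0.0007000
Flow = −∇h = (+0.0007000 east, -0.0007000 north), which points southeast.

SE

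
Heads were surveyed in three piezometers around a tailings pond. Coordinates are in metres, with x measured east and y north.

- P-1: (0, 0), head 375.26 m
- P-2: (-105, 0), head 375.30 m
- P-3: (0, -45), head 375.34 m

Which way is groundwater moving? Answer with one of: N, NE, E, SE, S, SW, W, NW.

N

∂h/∂x = (375.30 − 375.26) / (-105 − 0) = -0.0003810
∂h/∂y = (375.34 − 375.26) / (-45 − 0) = -0.001778
Flow = −∇h = (+0.0003810 east, +0.001778 north), which points north.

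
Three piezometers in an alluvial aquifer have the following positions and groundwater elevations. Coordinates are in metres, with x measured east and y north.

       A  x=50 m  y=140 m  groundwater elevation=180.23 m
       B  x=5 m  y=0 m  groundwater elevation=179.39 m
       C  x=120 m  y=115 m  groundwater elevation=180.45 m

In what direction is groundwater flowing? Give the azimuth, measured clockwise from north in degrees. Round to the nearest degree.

Differences from A: to B (Δx, Δy, Δh) = (-45, -140, -0.84); to C = (70, -25, +0.22).
Determinant of the coordinate differences = (-45)·(-25) − 70·(-140) = 10925.
∂h/∂x = [(-0.84)·(-25) − (+0.22)·(-140)] / 10925 = +0.004741
∂h/∂y = [(-45)·(+0.22) − 70·(-0.84)] / 10925 = +0.004476
Flow direction (−∇h) has components (-0.004741 E, -0.004476 N).
Azimuth = atan2(E, N) = atan2(-0.004741, -0.004476) = 226.6° ≈ 227°.

227°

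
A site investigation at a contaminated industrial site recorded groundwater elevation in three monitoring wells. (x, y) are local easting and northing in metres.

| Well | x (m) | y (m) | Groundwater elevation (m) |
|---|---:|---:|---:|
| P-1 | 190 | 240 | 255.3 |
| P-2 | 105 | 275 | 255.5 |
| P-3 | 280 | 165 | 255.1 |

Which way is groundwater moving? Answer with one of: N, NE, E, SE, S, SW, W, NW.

E

With h = a·x + b·y + c and P-1 as origin, the differences give:
  (-85)·a + 35·b = +0.2
  90·a + (-75)·b = -0.2
Eliminate b (×(-75) and ×35, subtract): 3225·a = -8.00 → a = ∂h/∂x = -0.002481
Back-substitute: b = ∂h/∂y = -0.0003101.
Flow = −∇h = (+0.002481 east, +0.0003101 north), which points east.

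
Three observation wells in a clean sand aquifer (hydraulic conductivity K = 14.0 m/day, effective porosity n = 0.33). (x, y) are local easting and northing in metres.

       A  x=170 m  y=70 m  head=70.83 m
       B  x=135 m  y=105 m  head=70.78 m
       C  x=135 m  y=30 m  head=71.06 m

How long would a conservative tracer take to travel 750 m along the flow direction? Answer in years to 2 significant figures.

With h = a·x + b·y + c and A as origin, the differences give:
  (-35)·a + 35·b = -0.05
  (-35)·a + (-40)·b = +0.23
Eliminate b (×(-40) and ×35, subtract): 2625·a = -6.050 → a = ∂h/∂x = -0.002305
Back-substitute: b = ∂h/∂y = -0.003733.
|∇h| = √(-0.002305² + -0.003733²) = 0.004387
Seepage velocity v = K·i/n = 14.0 × 0.004387 / 0.33 = 0.1861 m/day.
t = 750 / 0.1861 = 4030 days = 11 years.

11 years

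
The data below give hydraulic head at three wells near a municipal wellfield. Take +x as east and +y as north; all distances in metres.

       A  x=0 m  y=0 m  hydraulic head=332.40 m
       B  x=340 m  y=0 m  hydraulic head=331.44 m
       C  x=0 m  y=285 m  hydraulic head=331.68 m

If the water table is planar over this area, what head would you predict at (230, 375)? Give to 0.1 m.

330.8 m

∂h/∂x = (331.44 − 332.40) / (340 − 0) = -0.002824
∂h/∂y = (331.68 − 332.40) / (285 − 0) = -0.002526
h(230, 375) = 332.40 + (-0.002824)·(230) + (-0.002526)·(375) = 332.40 -0.649 -0.947 = 330.803 m.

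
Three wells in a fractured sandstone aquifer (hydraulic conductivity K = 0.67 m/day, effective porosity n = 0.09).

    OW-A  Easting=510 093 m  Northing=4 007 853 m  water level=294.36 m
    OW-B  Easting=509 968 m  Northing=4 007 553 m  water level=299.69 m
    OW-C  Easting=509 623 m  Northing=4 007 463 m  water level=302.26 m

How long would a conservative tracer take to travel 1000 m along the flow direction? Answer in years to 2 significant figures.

22 years

Differences from OW-A: to OW-B (Δx, Δy, Δh) = (-125, -300, +5.33); to OW-C = (-470, -390, +7.90).
Determinant of the coordinate differences = (-125)·(-390) − (-470)·(-300) = -92250.
∂h/∂x = [(+5.33)·(-390) − (+7.90)·(-300)] / -92250 = -0.003158
∂h/∂y = [(-125)·(+7.90) − (-470)·(+5.33)] / -92250 = -0.01645
|∇h| = √(-0.003158² + -0.01645²) = 0.01675
Seepage velocity v = K·i/n = 0.67 × 0.01675 / 0.09 = 0.1247 m/day.
t = 1000 / 0.1247 = 8019 days = 22 years.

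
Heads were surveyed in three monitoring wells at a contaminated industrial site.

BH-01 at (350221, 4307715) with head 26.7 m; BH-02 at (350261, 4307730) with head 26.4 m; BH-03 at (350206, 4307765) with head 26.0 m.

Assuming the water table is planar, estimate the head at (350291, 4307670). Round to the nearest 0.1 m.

27.2 m

With h = a·x + b·y + c and BH-01 as origin, the differences give:
  40·a + 15·b = -0.3
  (-15)·a + 50·b = -0.7
Eliminate b (×50 and ×15, subtract): 2225·a = -4.50 → a = ∂h/∂x = -0.002022
Back-substitute: b = ∂h/∂y = -0.01461.
h(350291, 4307670) = 26.7 + (-0.002022)·(70) + (-0.01461)·(-45) = 26.7 -0.142 +0.657 = 27.216 m.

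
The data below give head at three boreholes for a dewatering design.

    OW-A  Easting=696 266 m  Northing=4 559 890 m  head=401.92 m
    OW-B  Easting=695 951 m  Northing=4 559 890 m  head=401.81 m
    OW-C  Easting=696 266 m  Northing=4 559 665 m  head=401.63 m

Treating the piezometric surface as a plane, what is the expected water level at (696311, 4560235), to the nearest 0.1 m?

402.4 m

∂h/∂x = (401.81 − 401.92) / (695951 − 696266) = +0.0003492
∂h/∂y = (401.63 − 401.92) / (4559665 − 4559890) = +0.001289
h(696311, 4560235) = 401.92 + (+0.0003492)·(45) + (+0.001289)·(345) = 401.92 +0.016 +0.445 = 402.380 m.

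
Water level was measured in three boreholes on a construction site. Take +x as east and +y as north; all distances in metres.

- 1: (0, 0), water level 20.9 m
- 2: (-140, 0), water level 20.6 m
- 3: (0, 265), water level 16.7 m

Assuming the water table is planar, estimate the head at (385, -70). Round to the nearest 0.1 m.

∂h/∂x = (20.6 − 20.9) / (-140 − 0) = +0.002143
∂h/∂y = (16.7 − 20.9) / (265 − 0) = -0.01585
h(385, -70) = 20.9 + (+0.002143)·(385) + (-0.01585)·(-70) = 20.9 +0.825 +1.109 = 22.834 m.

22.8 m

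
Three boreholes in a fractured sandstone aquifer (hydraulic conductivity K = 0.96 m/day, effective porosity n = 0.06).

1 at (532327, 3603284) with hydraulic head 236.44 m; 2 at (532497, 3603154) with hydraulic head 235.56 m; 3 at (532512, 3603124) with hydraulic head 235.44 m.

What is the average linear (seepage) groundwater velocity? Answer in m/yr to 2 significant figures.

24 m/yr

With h = a·x + b·y + c and 1 as origin, the differences give:
  170·a + (-130)·b = -0.88
  185·a + (-160)·b = -1.00
Eliminate b (×(-160) and ×(-130), subtract): -3150·a = 10.800 → a = ∂h/∂x = -0.003429
Back-substitute: b = ∂h/∂y = +0.002286.
|∇h| = √(-0.003429² + 0.002286²) = 0.004121
Seepage velocity v = K·i/n = 0.96 × 0.004121 / 0.06 = 0.06594 m/day = 24.08 m/yr.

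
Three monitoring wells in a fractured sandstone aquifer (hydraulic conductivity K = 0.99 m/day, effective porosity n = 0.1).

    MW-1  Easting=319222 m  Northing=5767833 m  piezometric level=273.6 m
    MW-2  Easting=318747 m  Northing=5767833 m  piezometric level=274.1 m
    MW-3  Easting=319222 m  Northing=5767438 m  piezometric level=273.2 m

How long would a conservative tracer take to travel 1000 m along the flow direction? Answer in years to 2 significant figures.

190 years

∂h/∂x = (274.1 − 273.6) / (318747 − 319222) = -0.001053
∂h/∂y = (273.2 − 273.6) / (5767438 − 5767833) = +0.001013
|∇h| = √(-0.001053² + 0.001013²) = 0.001461
Seepage velocity v = K·i/n = 0.99 × 0.001461 / 0.1 = 0.01446 m/day.
t = 1000 / 0.01446 = 6.916e+04 days = 189 years.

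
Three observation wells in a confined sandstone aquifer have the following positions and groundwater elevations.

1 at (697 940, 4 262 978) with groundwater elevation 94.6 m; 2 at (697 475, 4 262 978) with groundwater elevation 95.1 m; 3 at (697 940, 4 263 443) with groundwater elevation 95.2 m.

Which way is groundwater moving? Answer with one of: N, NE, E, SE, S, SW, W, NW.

SE

∂h/∂x = (95.1 − 94.6) / (697475 − 697940) = -0.001075
∂h/∂y = (95.2 − 94.6) / (4263443 − 4262978) = +0.001290
Flow = −∇h = (+0.001075 east, -0.001290 north), which points southeast.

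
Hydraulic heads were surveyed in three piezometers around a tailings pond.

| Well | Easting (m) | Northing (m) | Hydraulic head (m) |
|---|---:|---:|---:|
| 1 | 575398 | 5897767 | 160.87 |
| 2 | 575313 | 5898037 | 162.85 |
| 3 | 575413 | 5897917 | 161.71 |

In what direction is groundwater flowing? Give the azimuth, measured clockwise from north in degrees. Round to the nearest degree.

With h = a·x + b·y + c and 1 as origin, the differences give:
  (-85)·a + 270·b = +1.98
  15·a + 150·b = +0.84
Eliminate b (×150 and ×270, subtract): -16800·a = 70.200 → a = ∂h/∂x = -0.004179
Back-substitute: b = ∂h/∂y = +0.006018.
Flow direction (−∇h) has components (+0.004179 E, -0.006018 N).
Azimuth = atan2(E, N) = atan2(+0.004179, -0.006018) = 145.2° ≈ 145°.

145°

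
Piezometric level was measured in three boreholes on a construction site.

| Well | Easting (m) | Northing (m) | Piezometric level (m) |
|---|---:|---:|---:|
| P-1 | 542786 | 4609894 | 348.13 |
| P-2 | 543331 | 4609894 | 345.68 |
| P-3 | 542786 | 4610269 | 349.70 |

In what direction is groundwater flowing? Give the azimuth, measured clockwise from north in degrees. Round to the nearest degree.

∂h/∂x = (345.68 − 348.13) / (543331 − 542786) = -0.004495
∂h/∂y = (349.70 − 348.13) / (4610269 − 4609894) = +0.004187
Flow direction (−∇h) has components (+0.004495 E, -0.004187 N).
Azimuth = atan2(E, N) = atan2(+0.004495, -0.004187) = 133.0° ≈ 133°.

133°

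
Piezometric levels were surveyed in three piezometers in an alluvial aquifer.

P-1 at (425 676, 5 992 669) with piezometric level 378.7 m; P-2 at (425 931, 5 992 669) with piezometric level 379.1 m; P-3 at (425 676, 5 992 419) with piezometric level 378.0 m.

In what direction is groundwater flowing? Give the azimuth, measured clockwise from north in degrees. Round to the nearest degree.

209°

∂h/∂x = (379.1 − 378.7) / (425931 − 425676) = +0.001569
∂h/∂y = (378.0 − 378.7) / (5992419 − 5992669) = +0.002800
Flow direction (−∇h) has components (-0.001569 E, -0.002800 N).
Azimuth = atan2(E, N) = atan2(-0.001569, -0.002800) = 209.3° ≈ 209°.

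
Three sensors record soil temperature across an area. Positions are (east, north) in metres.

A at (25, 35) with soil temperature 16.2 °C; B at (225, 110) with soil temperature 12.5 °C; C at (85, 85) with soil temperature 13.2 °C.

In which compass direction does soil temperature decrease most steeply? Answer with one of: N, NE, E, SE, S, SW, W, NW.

Three-point gradient (reference A): Δ to B = (200, 75, -3.7), Δ to C = (60, 50, -3.0).
∂T/∂x = +0.007273, ∂T/∂y = -0.06873 (det = 5500).
Steepest decrease is along −∇f = (-0.007273 E, +0.06873 N) → north.

N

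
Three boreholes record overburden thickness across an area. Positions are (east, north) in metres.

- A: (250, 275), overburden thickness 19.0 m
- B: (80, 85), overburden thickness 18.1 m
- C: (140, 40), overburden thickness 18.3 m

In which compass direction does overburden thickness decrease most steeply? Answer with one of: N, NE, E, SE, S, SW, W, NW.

Taking A as reference: B−A = (-170, -190, -0.9); C−A = (-110, -235, -0.7).
Solve a·Δx + b·Δy = Δd: det = (-170)·(-235) − (-110)·(-190) = 19050.
∂d/∂x = [(-0.9)·(-235) − (-0.7)·(-190)] / 19050 = +0.004121
∂d/∂y = [(-170)·(-0.7) − (-110)·(-0.9)] / 19050 = +0.001050
Steepest decrease is along −∇f = (-0.004121 E, -0.001050 N) → west.

W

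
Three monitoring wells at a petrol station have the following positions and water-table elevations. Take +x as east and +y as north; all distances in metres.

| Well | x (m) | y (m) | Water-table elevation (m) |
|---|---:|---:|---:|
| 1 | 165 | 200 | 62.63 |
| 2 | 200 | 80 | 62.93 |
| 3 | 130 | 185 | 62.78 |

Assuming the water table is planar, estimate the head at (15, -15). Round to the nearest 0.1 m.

Taking 1 as reference: 2−1 = (35, -120, +0.30); 3−1 = (-35, -15, +0.15).
Solve a·Δx + b·Δy = Δh: det = 35·(-15) − (-35)·(-120) = -4725.
∂h/∂x = [(+0.30)·(-15) − (+0.15)·(-120)] / -4725 = -0.002857
∂h/∂y = [35·(+0.15) − (-35)·(+0.30)] / -4725 = -0.003333
h(15, -15) = 62.63 + (-0.002857)·(-150) + (-0.003333)·(-215) = 62.63 +0.429 +0.717 = 63.775 m.

63.8 m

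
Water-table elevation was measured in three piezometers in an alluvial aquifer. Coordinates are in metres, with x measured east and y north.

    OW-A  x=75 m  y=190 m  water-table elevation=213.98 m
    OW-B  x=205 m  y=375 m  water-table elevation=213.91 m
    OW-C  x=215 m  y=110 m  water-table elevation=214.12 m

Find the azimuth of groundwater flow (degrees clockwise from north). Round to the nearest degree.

Differences from OW-A: to OW-B (Δx, Δy, Δh) = (130, 185, -0.07); to OW-C = (140, -80, +0.14).
Solve a·Δx + b·Δy = Δh: det = 130·(-80) − 140·185 = -36300.
∂h/∂x = [(-0.07)·(-80) − (+0.14)·185] / -36300 = +0.0005592
∂h/∂y = [130·(+0.14) − 140·(-0.07)] / -36300 = -0.0007713
Flow direction (−∇h) has components (-0.0005592 E, +0.0007713 N).
Azimuth = atan2(E, N) = atan2(-0.0005592, +0.0007713) = 324.1° ≈ 324°.

324°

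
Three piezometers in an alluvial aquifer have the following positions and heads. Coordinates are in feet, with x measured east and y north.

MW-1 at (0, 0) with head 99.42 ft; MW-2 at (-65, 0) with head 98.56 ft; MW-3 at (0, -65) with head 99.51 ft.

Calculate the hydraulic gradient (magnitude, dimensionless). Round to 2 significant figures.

0.013

∂h/∂x = (98.56 − 99.42) / (-65 − 0) = +0.01323
∂h/∂y = (99.51 − 99.42) / (-65 − 0) = -0.001385
|∇h| = √(0.01323² + -0.001385²) = 0.0133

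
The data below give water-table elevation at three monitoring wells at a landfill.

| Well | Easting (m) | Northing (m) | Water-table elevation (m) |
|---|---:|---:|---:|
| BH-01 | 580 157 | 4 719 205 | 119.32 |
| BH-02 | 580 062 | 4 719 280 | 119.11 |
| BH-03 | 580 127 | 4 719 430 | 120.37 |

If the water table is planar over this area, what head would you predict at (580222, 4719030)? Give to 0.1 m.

118.8 m

Differences from BH-01: to BH-02 (Δx, Δy, Δh) = (-95, 75, -0.21); to BH-03 = (-30, 225, +1.05).
Solve a·Δx + b·Δy = Δh: det = (-95)·225 − (-30)·75 = -19125.
∂h/∂x = [(-0.21)·225 − (+1.05)·75] / -19125 = +0.006588
∂h/∂y = [(-95)·(+1.05) − (-30)·(-0.21)] / -19125 = +0.005545
h(580222, 4719030) = 119.32 + (+0.006588)·(65) + (+0.005545)·(-175) = 119.32 +0.428 -0.970 = 118.778 m.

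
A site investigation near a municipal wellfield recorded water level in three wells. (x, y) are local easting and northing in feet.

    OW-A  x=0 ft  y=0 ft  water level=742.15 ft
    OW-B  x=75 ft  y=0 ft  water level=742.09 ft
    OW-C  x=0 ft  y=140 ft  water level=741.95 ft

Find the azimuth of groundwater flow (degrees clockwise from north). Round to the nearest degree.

029°

∂h/∂x = (742.09 − 742.15) / (75 − 0) = -0.0008000
∂h/∂y = (741.95 − 742.15) / (140 − 0) = -0.001429
Flow direction (−∇h) has components (+0.0008000 E, +0.001429 N).
Azimuth = atan2(E, N) = atan2(+0.0008000, +0.001429) = 29.2° ≈ 029°.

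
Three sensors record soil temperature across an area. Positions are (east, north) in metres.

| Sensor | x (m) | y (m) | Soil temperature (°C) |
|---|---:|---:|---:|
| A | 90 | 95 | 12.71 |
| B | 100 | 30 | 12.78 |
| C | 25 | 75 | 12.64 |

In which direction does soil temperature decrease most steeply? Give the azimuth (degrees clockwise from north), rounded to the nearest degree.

Taking A as reference: B−A = (10, -65, +0.07); C−A = (-65, -20, -0.07).
Determinant of the coordinate differences = 10·(-20) − (-65)·(-65) = -4425.
∂T/∂x = [(+0.07)·(-20) − (-0.07)·(-65)] / -4425 = +0.001345
∂T/∂y = [10·(-0.07) − (-65)·(+0.07)] / -4425 = -0.0008701
Steepest decrease is along −∇f: components (-0.001345 E, +0.0008701 N).
Azimuth = atan2(-0.001345, +0.0008701) = 302.9° ≈ 303°.

303°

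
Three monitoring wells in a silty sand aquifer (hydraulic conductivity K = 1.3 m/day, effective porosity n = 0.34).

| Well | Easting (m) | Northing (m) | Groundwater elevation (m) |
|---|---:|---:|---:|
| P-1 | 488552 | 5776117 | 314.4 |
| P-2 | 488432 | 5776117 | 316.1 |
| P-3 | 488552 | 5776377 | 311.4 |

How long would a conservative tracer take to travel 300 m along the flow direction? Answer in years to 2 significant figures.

∂h/∂x = (316.1 − 314.4) / (488432 − 488552) = -0.01417
∂h/∂y = (311.4 − 314.4) / (5776377 − 5776117) = -0.01154
|∇h| = √(-0.01417² + -0.01154²) = 0.01827
Seepage velocity v = K·i/n = 1.3 × 0.01827 / 0.34 = 0.06986 m/day.
t = 300 / 0.06986 = 4294 days = 11.8 years.

12 years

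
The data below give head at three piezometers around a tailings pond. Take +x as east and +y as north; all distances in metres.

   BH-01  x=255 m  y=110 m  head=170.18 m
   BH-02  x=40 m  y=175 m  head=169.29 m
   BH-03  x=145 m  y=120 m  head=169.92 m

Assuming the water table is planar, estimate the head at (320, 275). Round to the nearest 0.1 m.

168.9 m

With h = a·x + b·y + c and BH-01 as origin, the differences give:
  (-215)·a + 65·b = -0.89
  (-110)·a + 10·b = -0.26
Eliminate b (×10 and ×65, subtract): 5000·a = 8.000 → a = ∂h/∂x = +0.001600
Back-substitute: b = ∂h/∂y = -0.008400.
h(320, 275) = 170.18 + (+0.001600)·(65) + (-0.008400)·(165) = 170.18 +0.104 -1.386 = 168.898 m.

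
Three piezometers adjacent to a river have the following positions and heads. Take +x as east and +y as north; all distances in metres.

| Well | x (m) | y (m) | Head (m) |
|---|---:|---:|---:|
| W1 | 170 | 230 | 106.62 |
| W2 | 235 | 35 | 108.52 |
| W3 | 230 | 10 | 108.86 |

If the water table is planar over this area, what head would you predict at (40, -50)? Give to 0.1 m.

111.0 m

Three-point gradient (reference W1): Δ to W2 = (65, -195, +1.90), Δ to W3 = (60, -220, +2.24).
∂h/∂x = -0.007231, ∂h/∂y = -0.01215 (det = -2600).
h(40, -50) = 106.62 + (-0.007231)·(-130) + (-0.01215)·(-280) = 106.62 +0.940 +3.403 = 110.963 m.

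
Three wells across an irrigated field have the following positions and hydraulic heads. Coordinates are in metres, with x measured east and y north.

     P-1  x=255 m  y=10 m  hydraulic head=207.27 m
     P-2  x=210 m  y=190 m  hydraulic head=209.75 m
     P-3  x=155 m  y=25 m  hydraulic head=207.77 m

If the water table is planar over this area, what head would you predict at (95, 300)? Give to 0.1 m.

211.5 m

With h = a·x + b·y + c and P-1 as origin, the differences give:
  (-45)·a + 180·b = +2.48
  (-100)·a + 15·b = +0.50
Eliminate b (×15 and ×180, subtract): 17325·a = -52.800 → a = ∂h/∂x = -0.003048
Back-substitute: b = ∂h/∂y = +0.01302.
h(95, 300) = 207.27 + (-0.003048)·(-160) + (+0.01302)·(290) = 207.27 +0.488 +3.775 = 211.532 m.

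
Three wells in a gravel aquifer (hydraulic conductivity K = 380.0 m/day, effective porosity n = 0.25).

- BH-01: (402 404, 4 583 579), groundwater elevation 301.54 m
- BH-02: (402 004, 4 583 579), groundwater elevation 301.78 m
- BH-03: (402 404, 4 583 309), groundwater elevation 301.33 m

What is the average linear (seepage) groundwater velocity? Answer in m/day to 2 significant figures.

1.5 m/day

∂h/∂x = (301.78 − 301.54) / (402004 − 402404) = -0.0006000
∂h/∂y = (301.33 − 301.54) / (4583309 − 4583579) = +0.0007778
|∇h| = √(-0.0006000² + 0.0007778²) = 0.0009823
Seepage velocity v = K·i/n = 380.0 × 0.0009823 / 0.25 = 1.493 m/day.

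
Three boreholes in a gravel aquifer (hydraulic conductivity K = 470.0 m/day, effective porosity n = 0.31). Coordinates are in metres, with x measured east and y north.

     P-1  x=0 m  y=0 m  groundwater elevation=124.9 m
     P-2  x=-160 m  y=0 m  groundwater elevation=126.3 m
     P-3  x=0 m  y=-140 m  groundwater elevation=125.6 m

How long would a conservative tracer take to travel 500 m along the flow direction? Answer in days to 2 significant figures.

33 days

∂h/∂x = (126.3 − 124.9) / (-160 − 0) = -0.008750
∂h/∂y = (125.6 − 124.9) / (-140 − 0) = -0.005000
|∇h| = √(-0.008750² + -0.005000²) = 0.01008
Seepage velocity v = K·i/n = 470.0 × 0.01008 / 0.31 = 15.28 m/day.
t = 500 / 15.28 = 32.72 days.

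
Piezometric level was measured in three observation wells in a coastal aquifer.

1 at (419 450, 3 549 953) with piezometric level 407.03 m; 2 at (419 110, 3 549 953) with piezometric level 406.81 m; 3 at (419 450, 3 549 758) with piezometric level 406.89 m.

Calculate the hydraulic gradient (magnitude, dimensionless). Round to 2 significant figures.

0.00097

∂h/∂x = (406.81 − 407.03) / (419110 − 419450) = +0.0006471
∂h/∂y = (406.89 − 407.03) / (3549758 − 3549953) = +0.0007179
|∇h| = √(0.0006471² + 0.0007179²) = 0.0009665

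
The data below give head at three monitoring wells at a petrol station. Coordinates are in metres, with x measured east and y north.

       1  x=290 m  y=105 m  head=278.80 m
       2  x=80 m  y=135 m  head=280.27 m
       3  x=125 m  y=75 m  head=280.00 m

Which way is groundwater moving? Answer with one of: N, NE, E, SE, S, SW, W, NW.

E

With h = a·x + b·y + c and 1 as origin, the differences give:
  (-210)·a + 30·b = +1.47
  (-165)·a + (-30)·b = +1.20
Eliminate b (×(-30) and ×30, subtract): 11250·a = -80.100 → a = ∂h/∂x = -0.007120
Back-substitute: b = ∂h/∂y = -0.0008400.
Flow = −∇h = (+0.007120 east, +0.0008400 north), which points east.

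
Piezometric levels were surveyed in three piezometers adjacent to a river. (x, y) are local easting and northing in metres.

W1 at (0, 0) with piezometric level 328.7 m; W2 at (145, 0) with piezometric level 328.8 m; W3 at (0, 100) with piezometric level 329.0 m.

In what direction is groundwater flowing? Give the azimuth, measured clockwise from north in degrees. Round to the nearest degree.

193°

∂h/∂x = (328.8 − 328.7) / (145 − 0) = +0.0006897
∂h/∂y = (329.0 − 328.7) / (100 − 0) = +0.003000
Flow direction (−∇h) has components (-0.0006897 E, -0.003000 N).
Azimuth = atan2(E, N) = atan2(-0.0006897, -0.003000) = 192.9° ≈ 193°.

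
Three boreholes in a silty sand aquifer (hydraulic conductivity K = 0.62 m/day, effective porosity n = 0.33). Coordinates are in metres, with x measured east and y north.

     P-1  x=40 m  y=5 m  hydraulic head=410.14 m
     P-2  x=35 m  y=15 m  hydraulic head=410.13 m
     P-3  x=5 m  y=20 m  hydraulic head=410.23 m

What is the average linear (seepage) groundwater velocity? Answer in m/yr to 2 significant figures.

Taking P-1 as reference: P-2−P-1 = (-5, 10, -0.01); P-3−P-1 = (-35, 15, +0.09).
Determinant of the coordinate differences = (-5)·15 − (-35)·10 = 275.
∂h/∂x = [(-0.01)·15 − (+0.09)·10] / 275 = -0.003818
∂h/∂y = [(-5)·(+0.09) − (-35)·(-0.01)] / 275 = -0.002909
|∇h| = √(-0.003818² + -0.002909²) = 0.0048
Seepage velocity v = K·i/n = 0.62 × 0.0048 / 0.33 = 0.009018 m/day = 3.294 m/yr.

3.3 m/yr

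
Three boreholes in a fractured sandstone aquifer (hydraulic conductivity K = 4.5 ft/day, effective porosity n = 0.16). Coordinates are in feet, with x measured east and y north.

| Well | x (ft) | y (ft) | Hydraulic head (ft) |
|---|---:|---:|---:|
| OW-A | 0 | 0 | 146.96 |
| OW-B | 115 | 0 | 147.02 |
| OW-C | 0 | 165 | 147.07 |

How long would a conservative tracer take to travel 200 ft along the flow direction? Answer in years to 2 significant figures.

∂h/∂x = (147.02 − 146.96) / (115 − 0) = +0.0005217
∂h/∂y = (147.07 − 146.96) / (165 − 0) = +0.0006667
|∇h| = √(0.0005217² + 0.0006667²) = 0.0008466
Seepage velocity v = K·i/n = 4.5 × 0.0008466 / 0.16 = 0.02381 ft/day.
t = 200 / 0.02381 = 8400 days = 23 years.

23 years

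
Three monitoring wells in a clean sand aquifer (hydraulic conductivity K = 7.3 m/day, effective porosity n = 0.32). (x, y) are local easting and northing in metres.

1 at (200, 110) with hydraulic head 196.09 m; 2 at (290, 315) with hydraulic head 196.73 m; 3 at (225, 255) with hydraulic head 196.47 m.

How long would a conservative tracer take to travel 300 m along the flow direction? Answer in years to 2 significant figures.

Taking 1 as reference: 2−1 = (90, 205, +0.64); 3−1 = (25, 145, +0.38).
Determinant of the coordinate differences = 90·145 − 25·205 = 7925.
∂h/∂x = [(+0.64)·145 − (+0.38)·205] / 7925 = +0.001880
∂h/∂y = [90·(+0.38) − 25·(+0.64)] / 7925 = +0.002297
|∇h| = √(0.001880² + 0.002297²) = 0.002968
Seepage velocity v = K·i/n = 7.3 × 0.002968 / 0.32 = 0.06771 m/day.
t = 300 / 0.06771 = 4431 days = 12.1 years.

12 years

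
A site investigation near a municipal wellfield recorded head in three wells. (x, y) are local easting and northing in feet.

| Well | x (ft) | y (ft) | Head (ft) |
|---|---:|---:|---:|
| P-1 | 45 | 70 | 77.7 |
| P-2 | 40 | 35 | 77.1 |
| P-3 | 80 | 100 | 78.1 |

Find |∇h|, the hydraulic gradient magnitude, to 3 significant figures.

0.0181

With h = a·x + b·y + c and P-1 as origin, the differences give:
  (-5)·a + (-35)·b = -0.6
  35·a + 30·b = +0.4
Eliminate b (×30 and ×(-35), subtract): 1075·a = -4.00 → a = ∂h/∂x = -0.003721
Back-substitute: b = ∂h/∂y = +0.01767.
|∇h| = √(-0.003721² + 0.01767²) = 0.01806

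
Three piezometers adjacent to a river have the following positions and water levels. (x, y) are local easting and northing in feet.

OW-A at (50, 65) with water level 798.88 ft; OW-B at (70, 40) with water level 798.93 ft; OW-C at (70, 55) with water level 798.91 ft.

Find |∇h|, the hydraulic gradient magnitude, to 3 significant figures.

With h = a·x + b·y + c and OW-A as origin, the differences give:
  20·a + (-25)·b = +0.05
  20·a + (-10)·b = +0.03
Eliminate b (×(-10) and ×(-25), subtract): 300·a = 0.250 → a = ∂h/∂x = +0.0008333
Back-substitute: b = ∂h/∂y = -0.001333.
|∇h| = √(0.0008333² + -0.001333²) = 0.001572

0.00157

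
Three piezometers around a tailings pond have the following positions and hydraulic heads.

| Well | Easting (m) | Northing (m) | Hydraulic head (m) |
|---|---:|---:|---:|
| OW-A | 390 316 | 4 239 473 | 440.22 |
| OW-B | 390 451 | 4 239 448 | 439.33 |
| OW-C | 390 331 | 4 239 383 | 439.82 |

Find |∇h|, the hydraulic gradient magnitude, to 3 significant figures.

0.00688

With h = a·x + b·y + c and OW-A as origin, the differences give:
  135·a + (-25)·b = -0.89
  15·a + (-90)·b = -0.40
Eliminate b (×(-90) and ×(-25), subtract): -11775·a = 70.100 → a = ∂h/∂x = -0.005953
Back-substitute: b = ∂h/∂y = +0.003452.
|∇h| = √(-0.005953² + 0.003452²) = 0.006881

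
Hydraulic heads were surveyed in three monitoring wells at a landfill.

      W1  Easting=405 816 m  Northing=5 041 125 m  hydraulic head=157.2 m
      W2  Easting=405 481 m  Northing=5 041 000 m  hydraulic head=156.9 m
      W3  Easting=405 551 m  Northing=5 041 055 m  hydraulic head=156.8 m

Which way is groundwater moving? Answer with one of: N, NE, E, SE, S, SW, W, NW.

Taking W1 as reference: W2−W1 = (-335, -125, -0.3); W3−W1 = (-265, -70, -0.4).
Solve a·Δx + b·Δy = Δh: det = (-335)·(-70) − (-265)·(-125) = -9675.
∂h/∂x = [(-0.3)·(-70) − (-0.4)·(-125)] / -9675 = +0.002997
∂h/∂y = [(-335)·(-0.4) − (-265)·(-0.3)] / -9675 = -0.005633
Flow = −∇h = (-0.002997 east, +0.005633 north), which points northwest.

NW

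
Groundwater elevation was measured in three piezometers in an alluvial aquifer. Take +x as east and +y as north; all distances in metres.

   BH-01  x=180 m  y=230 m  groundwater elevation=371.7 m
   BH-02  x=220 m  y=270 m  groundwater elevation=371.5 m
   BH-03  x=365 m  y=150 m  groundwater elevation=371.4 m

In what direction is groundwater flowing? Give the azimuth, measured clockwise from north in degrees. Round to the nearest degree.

048°

Taking BH-01 as reference: BH-02−BH-01 = (40, 40, -0.2); BH-03−BH-01 = (185, -80, -0.3).
Solve a·Δx + b·Δy = Δh: det = 40·(-80) − 185·40 = -10600.
∂h/∂x = [(-0.2)·(-80) − (-0.3)·40] / -10600 = -0.002642
∂h/∂y = [40·(-0.3) − 185·(-0.2)] / -10600 = -0.002358
Flow direction (−∇h) has components (+0.002642 E, +0.002358 N).
Azimuth = atan2(E, N) = atan2(+0.002642, +0.002358) = 48.2° ≈ 048°.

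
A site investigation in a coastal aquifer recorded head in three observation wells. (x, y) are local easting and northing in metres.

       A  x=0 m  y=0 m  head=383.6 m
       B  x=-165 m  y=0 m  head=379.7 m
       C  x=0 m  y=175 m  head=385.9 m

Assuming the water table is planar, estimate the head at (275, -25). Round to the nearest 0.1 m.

∂h/∂x = (379.7 − 383.6) / (-165 − 0) = +0.02364
∂h/∂y = (385.9 − 383.6) / (175 − 0) = +0.01314
h(275, -25) = 383.6 + (+0.02364)·(275) + (+0.01314)·(-25) = 383.6 +6.500 -0.329 = 389.771 m.

389.8 m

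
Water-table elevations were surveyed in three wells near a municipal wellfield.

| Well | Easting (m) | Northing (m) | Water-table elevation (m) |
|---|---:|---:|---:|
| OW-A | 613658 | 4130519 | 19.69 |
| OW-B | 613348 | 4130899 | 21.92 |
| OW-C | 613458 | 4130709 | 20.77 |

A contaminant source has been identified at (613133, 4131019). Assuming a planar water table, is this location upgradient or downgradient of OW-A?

Three-point gradient (reference OW-A): Δ to OW-B = (-310, 380, +2.23), Δ to OW-C = (-200, 190, +1.08).
∂h/∂x = +0.0007778, ∂h/∂y = +0.006503 (det = 17100).
Head at (613133, 4131019) = 19.69 + (+0.0007778)·(-525) + (+0.006503)·(500) = 22.53 m.
That is higher than the 19.69 m at OW-A, so the point is upgradient.

upgradient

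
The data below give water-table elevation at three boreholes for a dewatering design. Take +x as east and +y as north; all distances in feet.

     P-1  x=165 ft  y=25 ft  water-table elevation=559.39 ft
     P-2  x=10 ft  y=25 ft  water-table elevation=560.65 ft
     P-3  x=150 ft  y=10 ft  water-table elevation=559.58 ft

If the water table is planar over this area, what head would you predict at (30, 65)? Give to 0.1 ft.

560.3 ft

Taking P-1 as reference: P-2−P-1 = (-155, 0, +1.26); P-3−P-1 = (-15, -15, +0.19).
Solve a·Δx + b·Δy = Δh: det = (-155)·(-15) − (-15)·0 = 2325.
∂h/∂x = [(+1.26)·(-15) − (+0.19)·0] / 2325 = -0.008129
∂h/∂y = [(-155)·(+0.19) − (-15)·(+1.26)] / 2325 = -0.004538
h(30, 65) = 559.39 + (-0.008129)·(-135) + (-0.004538)·(40) = 559.39 +1.097 -0.182 = 560.306 ft.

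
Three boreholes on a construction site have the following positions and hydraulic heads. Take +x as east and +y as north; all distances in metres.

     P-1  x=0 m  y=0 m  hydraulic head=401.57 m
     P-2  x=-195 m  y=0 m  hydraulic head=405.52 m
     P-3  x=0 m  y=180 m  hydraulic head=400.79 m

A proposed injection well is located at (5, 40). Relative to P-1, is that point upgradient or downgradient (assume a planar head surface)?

∂h/∂x = (405.52 − 401.57) / (-195 − 0) = -0.02026
∂h/∂y = (400.79 − 401.57) / (180 − 0) = -0.004333
Head at (5, 40) = 401.57 + (-0.02026)·(5) + (-0.004333)·(40) = 401.30 m.
That is lower than the 401.57 m at P-1, so the point is downgradient.

downgradient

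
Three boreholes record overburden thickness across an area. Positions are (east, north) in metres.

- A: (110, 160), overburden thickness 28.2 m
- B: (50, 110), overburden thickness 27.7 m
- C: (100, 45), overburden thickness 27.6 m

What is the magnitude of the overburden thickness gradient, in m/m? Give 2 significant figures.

0.0065 m/m

Differences from A: to B (Δx, Δy, Δh) = (-60, -50, -0.5); to C = (-10, -115, -0.6).
Determinant of the coordinate differences = (-60)·(-115) − (-10)·(-50) = 6400.
∂d/∂x = [(-0.5)·(-115) − (-0.6)·(-50)] / 6400 = +0.004297
∂d/∂y = [(-60)·(-0.6) − (-10)·(-0.5)] / 6400 = +0.004844
|∇f| = √(0.004297² + 0.004844²) = 0.006475 m/m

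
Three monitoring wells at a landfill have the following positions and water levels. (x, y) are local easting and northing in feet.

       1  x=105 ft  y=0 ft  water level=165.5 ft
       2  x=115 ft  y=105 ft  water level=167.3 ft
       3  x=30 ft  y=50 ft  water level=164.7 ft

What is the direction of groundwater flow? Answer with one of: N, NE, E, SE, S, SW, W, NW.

Three-point gradient (reference 1): Δ to 2 = (10, 105, +1.8), Δ to 3 = (-75, 50, -0.8).
∂h/∂x = +0.02078, ∂h/∂y = +0.01516 (det = 8375).
Flow = −∇h = (-0.02078 east, -0.01516 north), which points southwest.

SW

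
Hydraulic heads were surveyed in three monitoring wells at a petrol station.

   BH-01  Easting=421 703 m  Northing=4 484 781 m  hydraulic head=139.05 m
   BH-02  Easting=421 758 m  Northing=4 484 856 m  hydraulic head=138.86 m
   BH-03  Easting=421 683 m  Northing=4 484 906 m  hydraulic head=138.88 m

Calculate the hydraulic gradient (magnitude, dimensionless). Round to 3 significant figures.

Taking BH-01 as reference: BH-02−BH-01 = (55, 75, -0.19); BH-03−BH-01 = (-20, 125, -0.17).
Solve a·Δx + b·Δy = Δh: det = 55·125 − (-20)·75 = 8375.
∂h/∂x = [(-0.19)·125 − (-0.17)·75] / 8375 = -0.001313
∂h/∂y = [55·(-0.17) − (-20)·(-0.19)] / 8375 = -0.001570
|∇h| = √(-0.001313² + -0.001570²) = 0.002047

0.00205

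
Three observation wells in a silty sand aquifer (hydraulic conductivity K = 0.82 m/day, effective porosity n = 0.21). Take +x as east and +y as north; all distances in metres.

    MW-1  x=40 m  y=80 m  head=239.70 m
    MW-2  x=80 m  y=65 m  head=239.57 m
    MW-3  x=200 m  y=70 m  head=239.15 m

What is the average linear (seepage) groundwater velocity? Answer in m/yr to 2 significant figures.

Taking MW-1 as reference: MW-2−MW-1 = (40, -15, -0.13); MW-3−MW-1 = (160, -10, -0.55).
Solve a·Δx + b·Δy = Δh: det = 40·(-10) − 160·(-15) = 2000.
∂h/∂x = [(-0.13)·(-10) − (-0.55)·(-15)] / 2000 = -0.003475
∂h/∂y = [40·(-0.55) − 160·(-0.13)] / 2000 = -0.0006000
|∇h| = √(-0.003475² + -0.0006000²) = 0.003526
Seepage velocity v = K·i/n = 0.82 × 0.003526 / 0.21 = 0.01377 m/day = 5.029 m/yr.

5.0 m/yr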